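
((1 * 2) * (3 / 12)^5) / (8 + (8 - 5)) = 1 / 5632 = 0.00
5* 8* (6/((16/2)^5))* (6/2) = 45/2048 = 0.02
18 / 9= 2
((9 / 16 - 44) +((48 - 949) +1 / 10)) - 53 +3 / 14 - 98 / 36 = -5039221 / 5040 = -999.85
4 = 4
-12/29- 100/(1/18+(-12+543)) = -166908/277211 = -0.60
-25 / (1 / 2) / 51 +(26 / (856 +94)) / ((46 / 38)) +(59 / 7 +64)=14671166 / 205275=71.47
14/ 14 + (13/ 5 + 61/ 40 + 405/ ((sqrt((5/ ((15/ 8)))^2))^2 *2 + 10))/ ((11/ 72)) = 164792/ 1199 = 137.44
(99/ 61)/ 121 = 9/ 671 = 0.01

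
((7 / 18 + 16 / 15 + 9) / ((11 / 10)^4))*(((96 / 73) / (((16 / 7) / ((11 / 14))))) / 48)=0.07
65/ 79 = 0.82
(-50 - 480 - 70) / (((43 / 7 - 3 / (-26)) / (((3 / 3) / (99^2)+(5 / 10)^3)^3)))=-0.19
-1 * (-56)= 56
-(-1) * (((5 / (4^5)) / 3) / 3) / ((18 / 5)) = 25 / 165888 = 0.00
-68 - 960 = -1028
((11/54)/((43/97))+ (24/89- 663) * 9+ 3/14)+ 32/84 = -4313430661/723303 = -5963.52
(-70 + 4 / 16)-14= -335 / 4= -83.75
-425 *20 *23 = -195500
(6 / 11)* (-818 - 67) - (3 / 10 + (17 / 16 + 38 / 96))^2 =-76953731 / 158400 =-485.82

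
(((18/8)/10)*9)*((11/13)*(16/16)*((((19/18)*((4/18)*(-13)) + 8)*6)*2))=13233/130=101.79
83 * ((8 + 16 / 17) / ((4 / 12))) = 37848 / 17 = 2226.35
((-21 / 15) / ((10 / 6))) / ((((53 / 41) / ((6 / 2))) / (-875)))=1705.75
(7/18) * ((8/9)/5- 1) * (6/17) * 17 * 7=-1813/135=-13.43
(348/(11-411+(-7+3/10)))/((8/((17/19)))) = -7395/77273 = -0.10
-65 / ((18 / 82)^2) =-109265 / 81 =-1348.95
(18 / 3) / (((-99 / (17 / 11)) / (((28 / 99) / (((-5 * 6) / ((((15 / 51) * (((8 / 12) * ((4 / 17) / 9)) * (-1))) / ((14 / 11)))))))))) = -16 / 4498659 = -0.00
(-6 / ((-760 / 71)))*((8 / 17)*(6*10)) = 5112 / 323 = 15.83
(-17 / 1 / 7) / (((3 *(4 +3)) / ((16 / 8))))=-34 / 147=-0.23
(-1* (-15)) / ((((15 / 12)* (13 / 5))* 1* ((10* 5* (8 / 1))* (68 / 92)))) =69 / 4420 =0.02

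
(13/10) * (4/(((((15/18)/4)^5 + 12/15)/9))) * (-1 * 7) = -1863254016/4552303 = -409.30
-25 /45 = -5 /9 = -0.56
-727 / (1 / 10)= -7270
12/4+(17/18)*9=23/2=11.50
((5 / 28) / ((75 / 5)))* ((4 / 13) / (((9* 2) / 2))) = 1 / 2457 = 0.00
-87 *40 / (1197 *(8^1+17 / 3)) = -1160 / 5453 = -0.21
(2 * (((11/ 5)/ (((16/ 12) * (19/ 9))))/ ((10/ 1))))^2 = 88209/ 3610000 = 0.02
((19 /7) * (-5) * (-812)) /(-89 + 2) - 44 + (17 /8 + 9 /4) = -3991 /24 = -166.29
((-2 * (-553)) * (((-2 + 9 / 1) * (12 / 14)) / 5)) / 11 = 6636 / 55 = 120.65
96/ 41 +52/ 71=3.07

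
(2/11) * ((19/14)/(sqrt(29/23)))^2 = 0.27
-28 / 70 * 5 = -2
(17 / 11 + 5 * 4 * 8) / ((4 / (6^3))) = 95958 / 11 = 8723.45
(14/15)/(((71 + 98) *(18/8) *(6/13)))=28/5265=0.01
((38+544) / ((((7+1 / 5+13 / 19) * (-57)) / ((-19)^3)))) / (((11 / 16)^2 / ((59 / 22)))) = 50245192960 / 996919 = 50400.48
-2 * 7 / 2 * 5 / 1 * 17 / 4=-595 / 4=-148.75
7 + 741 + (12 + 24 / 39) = 9888 / 13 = 760.62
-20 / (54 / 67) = -670 / 27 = -24.81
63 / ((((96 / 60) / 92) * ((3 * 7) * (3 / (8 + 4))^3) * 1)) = 11040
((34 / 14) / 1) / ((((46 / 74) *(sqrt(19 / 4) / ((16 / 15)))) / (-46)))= -40256 *sqrt(19) / 1995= -87.96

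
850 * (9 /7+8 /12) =34850 /21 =1659.52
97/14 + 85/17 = 167/14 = 11.93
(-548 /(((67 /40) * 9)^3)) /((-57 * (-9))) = -0.00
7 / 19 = 0.37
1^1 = 1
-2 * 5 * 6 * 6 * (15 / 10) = -540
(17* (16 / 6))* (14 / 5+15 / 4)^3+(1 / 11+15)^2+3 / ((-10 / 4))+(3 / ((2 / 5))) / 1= 12973.22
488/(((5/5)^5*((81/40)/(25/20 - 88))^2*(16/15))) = 1836237250/2187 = 839614.65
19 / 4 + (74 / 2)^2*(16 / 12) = 21961 / 12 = 1830.08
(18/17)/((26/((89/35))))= 801/7735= 0.10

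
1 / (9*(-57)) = -1 / 513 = -0.00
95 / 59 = 1.61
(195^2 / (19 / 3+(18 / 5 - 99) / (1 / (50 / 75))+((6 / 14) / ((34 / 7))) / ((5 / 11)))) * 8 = -11934000 / 2239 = -5330.06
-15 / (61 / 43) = -645 / 61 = -10.57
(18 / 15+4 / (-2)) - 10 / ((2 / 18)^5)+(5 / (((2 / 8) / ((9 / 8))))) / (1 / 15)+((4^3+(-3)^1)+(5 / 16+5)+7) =-47206399 / 80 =-590079.99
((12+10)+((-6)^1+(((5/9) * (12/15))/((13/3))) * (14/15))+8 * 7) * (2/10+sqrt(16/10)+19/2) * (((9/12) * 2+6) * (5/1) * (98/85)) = 4133248 * sqrt(10)/3315+100231264/3315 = 34178.50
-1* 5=-5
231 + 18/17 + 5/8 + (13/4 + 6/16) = 16069/68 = 236.31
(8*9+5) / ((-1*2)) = -77 / 2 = -38.50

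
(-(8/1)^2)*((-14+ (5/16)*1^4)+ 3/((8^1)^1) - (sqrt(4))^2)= 1108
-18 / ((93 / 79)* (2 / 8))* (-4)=7584 / 31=244.65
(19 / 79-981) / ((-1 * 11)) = 77480 / 869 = 89.16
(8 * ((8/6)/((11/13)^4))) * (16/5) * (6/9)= 29246464/658845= 44.39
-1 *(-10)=10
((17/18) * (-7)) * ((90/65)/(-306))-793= -185555/234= -792.97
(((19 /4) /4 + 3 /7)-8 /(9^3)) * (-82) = -5373173 /40824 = -131.62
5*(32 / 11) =160 / 11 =14.55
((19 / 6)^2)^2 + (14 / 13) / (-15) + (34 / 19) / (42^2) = 7880824187 / 78427440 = 100.49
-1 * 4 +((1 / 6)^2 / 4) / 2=-1151 / 288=-4.00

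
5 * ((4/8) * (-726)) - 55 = -1870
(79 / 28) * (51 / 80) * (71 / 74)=286059 / 165760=1.73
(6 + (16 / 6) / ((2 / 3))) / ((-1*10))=-1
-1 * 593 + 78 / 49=-28979 / 49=-591.41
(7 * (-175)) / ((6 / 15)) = -6125 / 2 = -3062.50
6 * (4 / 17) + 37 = 653 / 17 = 38.41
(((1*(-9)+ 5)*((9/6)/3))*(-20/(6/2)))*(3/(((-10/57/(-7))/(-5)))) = -7980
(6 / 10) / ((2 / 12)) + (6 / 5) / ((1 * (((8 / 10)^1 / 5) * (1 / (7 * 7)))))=3711 / 10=371.10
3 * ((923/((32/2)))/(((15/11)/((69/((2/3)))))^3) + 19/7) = 8475130031457/112000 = 75670803.85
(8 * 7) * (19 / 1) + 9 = 1073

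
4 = 4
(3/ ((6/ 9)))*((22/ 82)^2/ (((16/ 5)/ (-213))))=-1159785/ 53792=-21.56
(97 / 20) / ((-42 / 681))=-22019 / 280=-78.64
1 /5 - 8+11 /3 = -4.13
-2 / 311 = -0.01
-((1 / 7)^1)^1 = -1 / 7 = -0.14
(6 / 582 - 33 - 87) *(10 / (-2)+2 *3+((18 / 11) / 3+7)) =-1094066 / 1067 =-1025.37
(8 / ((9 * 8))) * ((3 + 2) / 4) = 5 / 36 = 0.14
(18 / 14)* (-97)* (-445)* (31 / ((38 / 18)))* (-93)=-10080020295 / 133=-75789626.28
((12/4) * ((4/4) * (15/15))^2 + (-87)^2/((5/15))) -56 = 22654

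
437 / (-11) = -437 / 11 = -39.73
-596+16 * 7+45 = -439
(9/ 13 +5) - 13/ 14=867/ 182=4.76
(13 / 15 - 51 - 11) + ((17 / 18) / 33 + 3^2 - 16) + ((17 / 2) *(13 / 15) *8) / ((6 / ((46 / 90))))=-2810413 / 44550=-63.08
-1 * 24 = -24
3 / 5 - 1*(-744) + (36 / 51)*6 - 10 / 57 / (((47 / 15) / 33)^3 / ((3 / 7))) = 775827955059 / 1173719015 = 661.00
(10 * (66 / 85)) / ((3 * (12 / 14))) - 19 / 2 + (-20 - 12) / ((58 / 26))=-61601 / 2958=-20.83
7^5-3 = 16804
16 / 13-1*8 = -88 / 13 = -6.77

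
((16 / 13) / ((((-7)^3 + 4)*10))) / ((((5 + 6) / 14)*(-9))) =112 / 2181465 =0.00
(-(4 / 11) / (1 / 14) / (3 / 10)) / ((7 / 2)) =-160 / 33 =-4.85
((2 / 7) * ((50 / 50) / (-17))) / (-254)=1 / 15113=0.00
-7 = -7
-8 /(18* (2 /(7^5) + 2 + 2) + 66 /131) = -8806868 /79818801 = -0.11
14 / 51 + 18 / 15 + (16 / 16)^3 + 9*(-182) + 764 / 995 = -82955777 / 50745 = -1634.76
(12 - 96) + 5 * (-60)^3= -1080084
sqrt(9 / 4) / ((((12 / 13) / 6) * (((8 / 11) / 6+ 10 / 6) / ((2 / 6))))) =429 / 236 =1.82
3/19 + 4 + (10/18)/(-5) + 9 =2231/171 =13.05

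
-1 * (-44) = 44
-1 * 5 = -5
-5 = -5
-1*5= -5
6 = 6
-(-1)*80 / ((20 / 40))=160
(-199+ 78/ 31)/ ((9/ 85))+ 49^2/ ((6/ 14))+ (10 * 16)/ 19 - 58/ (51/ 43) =333989050/ 90117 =3706.17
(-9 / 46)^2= 81 / 2116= 0.04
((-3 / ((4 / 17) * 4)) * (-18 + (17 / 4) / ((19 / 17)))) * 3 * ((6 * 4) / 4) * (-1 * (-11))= 8960.31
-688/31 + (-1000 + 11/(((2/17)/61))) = 290241/62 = 4681.31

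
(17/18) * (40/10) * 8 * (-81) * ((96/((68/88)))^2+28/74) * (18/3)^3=-5133533988096/629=-8161421284.73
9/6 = 1.50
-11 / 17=-0.65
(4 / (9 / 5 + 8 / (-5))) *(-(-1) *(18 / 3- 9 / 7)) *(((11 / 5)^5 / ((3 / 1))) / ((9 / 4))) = 28344976 / 39375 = 719.87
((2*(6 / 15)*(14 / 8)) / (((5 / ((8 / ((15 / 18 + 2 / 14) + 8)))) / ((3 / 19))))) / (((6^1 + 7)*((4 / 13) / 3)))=0.03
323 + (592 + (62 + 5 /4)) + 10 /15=11747 /12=978.92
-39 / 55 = -0.71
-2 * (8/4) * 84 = -336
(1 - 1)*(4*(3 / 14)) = 0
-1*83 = -83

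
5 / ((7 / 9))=45 / 7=6.43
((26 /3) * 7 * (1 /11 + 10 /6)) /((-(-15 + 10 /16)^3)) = 5404672 /150566625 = 0.04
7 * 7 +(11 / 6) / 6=1775 / 36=49.31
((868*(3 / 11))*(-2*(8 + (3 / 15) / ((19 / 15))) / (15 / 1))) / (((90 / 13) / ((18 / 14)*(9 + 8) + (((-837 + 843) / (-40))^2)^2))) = -33981747059 / 41800000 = -812.96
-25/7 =-3.57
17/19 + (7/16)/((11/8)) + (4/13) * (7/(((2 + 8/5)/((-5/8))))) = 82063/97812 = 0.84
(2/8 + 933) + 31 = 3857/4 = 964.25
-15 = -15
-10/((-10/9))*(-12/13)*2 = -216/13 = -16.62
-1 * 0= 0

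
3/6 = 1/2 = 0.50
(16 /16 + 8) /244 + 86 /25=21209 /6100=3.48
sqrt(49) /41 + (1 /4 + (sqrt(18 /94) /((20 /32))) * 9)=69 /164 + 216 * sqrt(47) /235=6.72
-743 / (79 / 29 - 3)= 21547 / 8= 2693.38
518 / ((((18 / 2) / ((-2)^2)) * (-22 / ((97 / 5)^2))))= -9747724 / 2475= -3938.47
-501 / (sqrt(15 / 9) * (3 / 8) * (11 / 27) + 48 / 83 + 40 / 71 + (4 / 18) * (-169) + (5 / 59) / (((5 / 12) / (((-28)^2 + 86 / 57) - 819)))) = 11.64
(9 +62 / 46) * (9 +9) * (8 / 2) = 17136 / 23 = 745.04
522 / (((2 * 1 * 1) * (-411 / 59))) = -5133 / 137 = -37.47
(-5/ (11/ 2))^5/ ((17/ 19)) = -1900000/ 2737867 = -0.69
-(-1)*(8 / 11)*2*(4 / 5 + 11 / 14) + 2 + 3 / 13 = 22709 / 5005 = 4.54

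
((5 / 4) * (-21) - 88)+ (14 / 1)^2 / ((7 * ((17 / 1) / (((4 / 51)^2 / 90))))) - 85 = -199.25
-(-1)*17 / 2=17 / 2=8.50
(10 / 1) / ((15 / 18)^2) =14.40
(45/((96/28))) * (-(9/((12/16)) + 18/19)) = -12915/76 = -169.93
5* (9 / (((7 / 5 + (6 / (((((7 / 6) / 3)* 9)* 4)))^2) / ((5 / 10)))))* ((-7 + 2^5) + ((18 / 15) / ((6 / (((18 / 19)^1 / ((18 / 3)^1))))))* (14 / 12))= 10489185 / 29488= 355.71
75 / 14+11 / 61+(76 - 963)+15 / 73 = -881.26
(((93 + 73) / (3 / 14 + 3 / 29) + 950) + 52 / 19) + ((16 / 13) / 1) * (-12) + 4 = 46660726 / 31863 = 1464.42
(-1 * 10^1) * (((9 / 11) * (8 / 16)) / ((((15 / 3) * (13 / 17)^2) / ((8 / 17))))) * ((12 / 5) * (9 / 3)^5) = -3569184 / 9295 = -383.99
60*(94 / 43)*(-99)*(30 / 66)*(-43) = 253800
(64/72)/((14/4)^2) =32/441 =0.07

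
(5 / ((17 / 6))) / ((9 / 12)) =40 / 17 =2.35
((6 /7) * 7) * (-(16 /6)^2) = -128 /3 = -42.67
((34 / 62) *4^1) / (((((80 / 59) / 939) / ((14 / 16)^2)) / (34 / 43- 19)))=-36134692839 / 1706240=-21177.97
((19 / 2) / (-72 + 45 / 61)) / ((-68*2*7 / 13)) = 15067 / 8276688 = 0.00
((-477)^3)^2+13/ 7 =82453351699298236/ 7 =11779050242756890.86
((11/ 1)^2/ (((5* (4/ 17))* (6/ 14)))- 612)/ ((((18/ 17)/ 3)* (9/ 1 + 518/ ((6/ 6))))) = -22321/ 11160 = -2.00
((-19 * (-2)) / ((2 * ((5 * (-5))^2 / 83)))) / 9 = 1577 / 5625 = 0.28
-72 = -72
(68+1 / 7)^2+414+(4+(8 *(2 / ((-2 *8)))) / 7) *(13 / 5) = 1241532 / 245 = 5067.48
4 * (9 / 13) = 36 / 13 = 2.77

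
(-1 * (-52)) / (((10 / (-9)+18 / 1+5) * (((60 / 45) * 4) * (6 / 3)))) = 351 / 1576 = 0.22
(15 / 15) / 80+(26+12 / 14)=15047 / 560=26.87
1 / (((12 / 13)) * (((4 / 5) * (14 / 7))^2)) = 0.42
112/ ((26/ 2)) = 112/ 13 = 8.62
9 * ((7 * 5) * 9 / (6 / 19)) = 17955 / 2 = 8977.50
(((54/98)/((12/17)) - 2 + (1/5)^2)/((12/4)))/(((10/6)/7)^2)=-17337/2500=-6.93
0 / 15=0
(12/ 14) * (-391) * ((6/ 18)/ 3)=-37.24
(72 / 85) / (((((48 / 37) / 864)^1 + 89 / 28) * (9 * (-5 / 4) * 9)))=-33152 / 12601675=-0.00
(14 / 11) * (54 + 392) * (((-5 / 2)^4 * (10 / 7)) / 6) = 5279.36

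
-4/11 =-0.36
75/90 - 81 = -481/6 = -80.17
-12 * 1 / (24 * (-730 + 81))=1 / 1298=0.00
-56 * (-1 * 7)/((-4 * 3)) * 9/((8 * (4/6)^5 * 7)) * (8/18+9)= -48195/128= -376.52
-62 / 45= -1.38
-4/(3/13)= -52/3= -17.33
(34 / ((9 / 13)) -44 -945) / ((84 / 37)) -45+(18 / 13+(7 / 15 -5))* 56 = -31219963 / 49140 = -635.33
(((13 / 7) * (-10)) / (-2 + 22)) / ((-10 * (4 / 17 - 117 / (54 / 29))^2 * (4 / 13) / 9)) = 3956121 / 5707551500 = 0.00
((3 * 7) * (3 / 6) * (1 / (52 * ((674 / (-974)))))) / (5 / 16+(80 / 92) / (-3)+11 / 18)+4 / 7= 7145030 / 64370033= 0.11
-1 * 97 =-97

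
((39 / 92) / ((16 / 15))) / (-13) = -45 / 1472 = -0.03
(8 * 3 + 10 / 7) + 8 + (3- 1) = 248 / 7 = 35.43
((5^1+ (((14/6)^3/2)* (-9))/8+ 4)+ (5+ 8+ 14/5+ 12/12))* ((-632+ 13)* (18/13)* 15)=-239820.84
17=17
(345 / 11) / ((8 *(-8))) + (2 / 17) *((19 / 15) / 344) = -3779581 / 7719360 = -0.49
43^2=1849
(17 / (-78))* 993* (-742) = 2087617 / 13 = 160585.92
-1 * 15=-15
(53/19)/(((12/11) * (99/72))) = 106/57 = 1.86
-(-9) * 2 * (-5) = -90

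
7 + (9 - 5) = 11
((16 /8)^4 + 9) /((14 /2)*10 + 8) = 25 /78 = 0.32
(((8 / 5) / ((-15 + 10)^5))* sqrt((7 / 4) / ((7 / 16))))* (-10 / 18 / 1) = 16 / 28125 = 0.00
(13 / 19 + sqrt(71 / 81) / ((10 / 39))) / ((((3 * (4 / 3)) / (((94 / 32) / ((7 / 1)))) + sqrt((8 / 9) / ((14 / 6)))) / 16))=-57434 * sqrt(2982) / 7869585-114868 * sqrt(42) / 9968141 + 11496576 / 9968141 + 1916096 * sqrt(71) / 2623195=6.83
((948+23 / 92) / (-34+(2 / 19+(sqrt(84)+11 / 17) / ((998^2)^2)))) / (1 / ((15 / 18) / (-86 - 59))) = 98140905611205703588* sqrt(21) / 10262027175290898278716907645283915+1649964108217550595289274502576602 / 10262027175290898278716907645283915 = 0.16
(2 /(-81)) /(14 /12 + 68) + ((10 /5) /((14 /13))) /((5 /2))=58238 /78435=0.74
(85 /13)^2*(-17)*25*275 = -844421875 /169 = -4996579.14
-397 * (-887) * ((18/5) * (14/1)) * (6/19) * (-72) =-38335260096/95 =-403529053.64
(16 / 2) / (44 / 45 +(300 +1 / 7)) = 2520 / 94853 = 0.03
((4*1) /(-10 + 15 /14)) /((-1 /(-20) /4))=-896 /25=-35.84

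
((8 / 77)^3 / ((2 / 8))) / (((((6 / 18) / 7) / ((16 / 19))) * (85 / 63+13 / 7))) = 442368 / 17879323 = 0.02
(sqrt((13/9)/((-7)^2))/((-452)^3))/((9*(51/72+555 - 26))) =-sqrt(13)/9245148978744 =-0.00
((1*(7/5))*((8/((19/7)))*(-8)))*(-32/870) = 1.21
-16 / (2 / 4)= -32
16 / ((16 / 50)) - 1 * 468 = -418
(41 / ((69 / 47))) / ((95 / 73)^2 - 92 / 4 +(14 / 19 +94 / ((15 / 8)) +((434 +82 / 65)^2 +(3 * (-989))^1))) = 824342610325 / 5505405178722611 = 0.00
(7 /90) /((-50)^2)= 7 /225000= 0.00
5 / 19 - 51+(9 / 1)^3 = 12887 / 19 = 678.26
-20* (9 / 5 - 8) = 124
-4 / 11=-0.36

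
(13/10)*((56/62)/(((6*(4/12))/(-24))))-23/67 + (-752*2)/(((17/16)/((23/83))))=-5959305743/14653235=-406.69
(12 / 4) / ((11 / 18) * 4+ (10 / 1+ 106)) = 27 / 1066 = 0.03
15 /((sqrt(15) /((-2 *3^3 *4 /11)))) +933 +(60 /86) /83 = 856.96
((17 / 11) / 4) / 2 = 17 / 88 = 0.19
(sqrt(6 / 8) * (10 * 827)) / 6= 4135 * sqrt(3) / 6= 1193.67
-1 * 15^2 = -225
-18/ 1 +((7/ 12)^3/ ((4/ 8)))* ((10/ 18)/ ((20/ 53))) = -541693/ 31104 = -17.42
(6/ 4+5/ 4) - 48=-181/ 4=-45.25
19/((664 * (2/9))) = 171/1328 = 0.13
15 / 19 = 0.79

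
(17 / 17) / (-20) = -1 / 20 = -0.05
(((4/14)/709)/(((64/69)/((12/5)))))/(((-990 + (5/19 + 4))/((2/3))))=-437/619680180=-0.00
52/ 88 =13/ 22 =0.59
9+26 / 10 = 58 / 5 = 11.60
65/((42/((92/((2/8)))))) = 11960/21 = 569.52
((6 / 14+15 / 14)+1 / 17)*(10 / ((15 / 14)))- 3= 589 / 51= 11.55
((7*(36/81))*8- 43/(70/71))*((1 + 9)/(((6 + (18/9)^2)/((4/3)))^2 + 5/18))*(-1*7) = 47188/2035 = 23.19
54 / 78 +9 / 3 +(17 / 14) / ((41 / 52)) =19522 / 3731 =5.23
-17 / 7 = -2.43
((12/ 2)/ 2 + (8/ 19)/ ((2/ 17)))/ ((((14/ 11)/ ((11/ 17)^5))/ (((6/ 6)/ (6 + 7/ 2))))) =221445125/ 3587978639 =0.06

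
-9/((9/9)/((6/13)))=-54/13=-4.15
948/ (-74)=-474/ 37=-12.81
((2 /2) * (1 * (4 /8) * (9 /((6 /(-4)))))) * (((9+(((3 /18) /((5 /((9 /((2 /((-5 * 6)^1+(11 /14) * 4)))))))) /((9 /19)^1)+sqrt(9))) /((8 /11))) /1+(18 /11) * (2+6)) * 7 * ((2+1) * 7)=-3472707 /440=-7892.52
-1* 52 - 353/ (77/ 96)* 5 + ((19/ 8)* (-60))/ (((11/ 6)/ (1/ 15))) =-2257.70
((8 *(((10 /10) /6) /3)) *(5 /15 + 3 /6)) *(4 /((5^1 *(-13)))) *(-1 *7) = 56 /351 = 0.16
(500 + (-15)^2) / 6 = 725 / 6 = 120.83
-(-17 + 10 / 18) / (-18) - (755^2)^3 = -185217368568765625.91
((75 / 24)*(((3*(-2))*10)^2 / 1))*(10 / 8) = 28125 / 2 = 14062.50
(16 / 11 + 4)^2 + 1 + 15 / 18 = 22931 / 726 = 31.59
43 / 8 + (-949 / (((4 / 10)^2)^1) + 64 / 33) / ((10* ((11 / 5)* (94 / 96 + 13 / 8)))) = -98.12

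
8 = 8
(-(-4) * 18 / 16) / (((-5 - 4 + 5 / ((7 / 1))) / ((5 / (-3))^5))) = 6.98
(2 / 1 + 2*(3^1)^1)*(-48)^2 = 18432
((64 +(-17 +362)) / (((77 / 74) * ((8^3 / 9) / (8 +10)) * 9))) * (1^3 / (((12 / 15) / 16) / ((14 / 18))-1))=-680985 / 46112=-14.77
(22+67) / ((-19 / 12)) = -1068 / 19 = -56.21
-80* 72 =-5760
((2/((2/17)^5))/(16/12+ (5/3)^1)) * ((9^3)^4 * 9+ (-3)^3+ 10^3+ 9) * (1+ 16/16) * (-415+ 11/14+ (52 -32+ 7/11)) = -218750310988865417049997/3696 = -59185690202615102015.69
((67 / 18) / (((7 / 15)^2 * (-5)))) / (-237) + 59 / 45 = 461803 / 348390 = 1.33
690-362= 328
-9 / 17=-0.53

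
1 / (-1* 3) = -1 / 3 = -0.33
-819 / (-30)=27.30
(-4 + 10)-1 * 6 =0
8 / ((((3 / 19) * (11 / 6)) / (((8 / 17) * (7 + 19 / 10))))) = 108224 / 935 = 115.75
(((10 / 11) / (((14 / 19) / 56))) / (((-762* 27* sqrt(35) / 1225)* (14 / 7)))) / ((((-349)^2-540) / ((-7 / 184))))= 0.00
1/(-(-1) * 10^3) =1/1000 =0.00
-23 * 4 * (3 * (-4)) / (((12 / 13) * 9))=1196 / 9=132.89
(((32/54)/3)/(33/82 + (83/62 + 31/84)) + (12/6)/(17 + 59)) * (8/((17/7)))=776171620/1964780253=0.40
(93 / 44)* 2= 93 / 22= 4.23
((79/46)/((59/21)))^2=2752281/7365796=0.37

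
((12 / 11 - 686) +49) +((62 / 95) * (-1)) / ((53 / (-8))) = -35214369 / 55385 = -635.81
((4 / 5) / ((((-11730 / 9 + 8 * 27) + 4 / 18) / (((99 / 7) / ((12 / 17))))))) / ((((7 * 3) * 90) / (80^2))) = -0.05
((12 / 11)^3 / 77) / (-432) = -4 / 102487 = -0.00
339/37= 9.16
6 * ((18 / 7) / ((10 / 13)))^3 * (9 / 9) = 224.13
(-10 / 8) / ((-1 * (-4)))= -5 / 16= -0.31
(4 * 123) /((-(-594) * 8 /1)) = 41 /396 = 0.10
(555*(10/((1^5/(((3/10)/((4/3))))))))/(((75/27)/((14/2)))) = 62937/20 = 3146.85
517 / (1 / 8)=4136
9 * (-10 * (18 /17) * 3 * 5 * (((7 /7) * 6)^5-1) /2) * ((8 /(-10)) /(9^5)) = 311000 /4131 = 75.28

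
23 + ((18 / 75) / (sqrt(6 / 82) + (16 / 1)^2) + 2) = 1679421101 / 67174325 - 6 * sqrt(123) / 67174325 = 25.00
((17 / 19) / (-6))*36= -102 / 19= -5.37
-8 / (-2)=4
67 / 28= 2.39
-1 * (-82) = 82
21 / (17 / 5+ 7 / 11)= 385 / 74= 5.20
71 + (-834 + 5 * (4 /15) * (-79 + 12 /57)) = -16493 /19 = -868.05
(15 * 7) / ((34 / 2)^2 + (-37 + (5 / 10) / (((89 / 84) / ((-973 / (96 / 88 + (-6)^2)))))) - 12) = 635460 / 1377559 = 0.46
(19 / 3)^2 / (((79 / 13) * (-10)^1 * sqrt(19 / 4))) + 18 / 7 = 18 / 7 -247 * sqrt(19) / 3555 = 2.27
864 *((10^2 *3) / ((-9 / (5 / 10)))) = -14400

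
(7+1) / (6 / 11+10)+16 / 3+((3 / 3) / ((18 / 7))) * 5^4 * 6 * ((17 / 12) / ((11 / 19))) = 41050585 / 11484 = 3574.59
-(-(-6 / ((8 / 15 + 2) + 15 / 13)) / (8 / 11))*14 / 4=-45045 / 5752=-7.83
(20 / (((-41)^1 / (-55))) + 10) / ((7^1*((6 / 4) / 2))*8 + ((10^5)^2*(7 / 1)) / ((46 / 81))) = 17365 / 58117500019803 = 0.00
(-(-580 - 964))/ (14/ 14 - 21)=-386/ 5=-77.20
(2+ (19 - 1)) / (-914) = -10 / 457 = -0.02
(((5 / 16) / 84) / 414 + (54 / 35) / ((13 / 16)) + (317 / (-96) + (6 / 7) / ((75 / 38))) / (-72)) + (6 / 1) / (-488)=42501037751 / 22061894400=1.93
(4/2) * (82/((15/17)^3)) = 805732/3375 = 238.74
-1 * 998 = -998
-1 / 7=-0.14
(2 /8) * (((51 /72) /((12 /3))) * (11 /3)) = 187 /1152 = 0.16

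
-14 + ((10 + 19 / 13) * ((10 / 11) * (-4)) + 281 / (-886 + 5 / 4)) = -28338250 / 506077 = -56.00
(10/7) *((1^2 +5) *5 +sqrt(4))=320/7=45.71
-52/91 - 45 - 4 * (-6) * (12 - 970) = -161263/7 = -23037.57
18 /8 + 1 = 13 /4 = 3.25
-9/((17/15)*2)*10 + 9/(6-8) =-1503/34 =-44.21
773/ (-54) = -773/ 54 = -14.31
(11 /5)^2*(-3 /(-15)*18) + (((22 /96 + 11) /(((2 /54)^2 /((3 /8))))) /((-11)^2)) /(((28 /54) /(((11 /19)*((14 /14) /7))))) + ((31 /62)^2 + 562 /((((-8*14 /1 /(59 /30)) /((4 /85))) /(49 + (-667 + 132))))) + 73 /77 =197667570843 /795872000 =248.37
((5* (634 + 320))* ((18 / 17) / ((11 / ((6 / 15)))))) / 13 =34344 / 2431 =14.13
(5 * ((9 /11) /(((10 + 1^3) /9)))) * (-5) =-2025 /121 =-16.74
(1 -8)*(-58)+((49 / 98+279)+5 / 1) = 1381 / 2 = 690.50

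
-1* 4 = -4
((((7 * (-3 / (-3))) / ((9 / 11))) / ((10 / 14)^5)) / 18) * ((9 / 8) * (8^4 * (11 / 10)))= 1822147712 / 140625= 12957.49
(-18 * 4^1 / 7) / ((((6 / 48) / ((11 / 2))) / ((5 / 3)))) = -5280 / 7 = -754.29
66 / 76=33 / 38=0.87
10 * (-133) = -1330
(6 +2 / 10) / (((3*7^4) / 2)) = 62 / 36015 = 0.00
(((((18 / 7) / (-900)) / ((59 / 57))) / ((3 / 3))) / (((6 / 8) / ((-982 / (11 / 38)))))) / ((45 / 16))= 22688128 / 5110875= 4.44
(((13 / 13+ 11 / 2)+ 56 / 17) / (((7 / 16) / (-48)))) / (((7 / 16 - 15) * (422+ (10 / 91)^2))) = 134464512 / 769024189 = 0.17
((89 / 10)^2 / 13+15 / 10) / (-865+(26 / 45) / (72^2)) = -57567672 / 6558083155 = -0.01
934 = 934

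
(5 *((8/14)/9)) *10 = 200/63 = 3.17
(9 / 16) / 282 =3 / 1504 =0.00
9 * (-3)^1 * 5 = -135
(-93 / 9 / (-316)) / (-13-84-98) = -31 / 184860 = -0.00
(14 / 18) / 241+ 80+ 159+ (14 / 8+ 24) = 2296999 / 8676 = 264.75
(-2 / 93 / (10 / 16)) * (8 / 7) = -128 / 3255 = -0.04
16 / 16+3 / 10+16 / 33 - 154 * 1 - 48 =-66071 / 330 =-200.22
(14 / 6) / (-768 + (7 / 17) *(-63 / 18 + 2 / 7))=-238 / 78471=-0.00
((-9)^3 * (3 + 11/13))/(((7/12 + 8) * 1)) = -437400/1339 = -326.66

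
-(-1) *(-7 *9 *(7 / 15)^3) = -2401 / 375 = -6.40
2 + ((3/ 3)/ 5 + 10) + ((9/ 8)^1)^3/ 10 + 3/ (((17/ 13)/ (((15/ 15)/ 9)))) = 3289403/ 261120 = 12.60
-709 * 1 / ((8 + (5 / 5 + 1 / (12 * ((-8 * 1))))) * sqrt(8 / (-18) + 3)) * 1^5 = -204192 * sqrt(23) / 19849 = -49.34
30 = 30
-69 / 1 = -69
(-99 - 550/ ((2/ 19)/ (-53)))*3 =830478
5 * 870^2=3784500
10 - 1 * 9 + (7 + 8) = 16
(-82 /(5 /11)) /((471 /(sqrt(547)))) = -902 * sqrt(547) /2355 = -8.96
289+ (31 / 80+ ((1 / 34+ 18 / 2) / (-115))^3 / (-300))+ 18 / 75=5193872985300193 / 17932941300000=289.63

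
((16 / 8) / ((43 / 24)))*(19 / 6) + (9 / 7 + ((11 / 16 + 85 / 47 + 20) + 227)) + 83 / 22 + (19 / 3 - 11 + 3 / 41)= 77634179873 / 306254256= 253.50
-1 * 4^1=-4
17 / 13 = 1.31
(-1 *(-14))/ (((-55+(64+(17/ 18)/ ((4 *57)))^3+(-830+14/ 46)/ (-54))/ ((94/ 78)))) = 348702074606592/ 5418160114513956667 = 0.00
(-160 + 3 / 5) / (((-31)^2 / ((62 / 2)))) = -797 / 155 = -5.14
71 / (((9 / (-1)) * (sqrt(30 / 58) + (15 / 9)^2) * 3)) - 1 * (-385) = 213 * sqrt(435) / 16910 + 3895915 / 10146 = 384.25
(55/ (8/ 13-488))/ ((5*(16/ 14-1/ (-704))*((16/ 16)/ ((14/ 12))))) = -7007/ 304506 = -0.02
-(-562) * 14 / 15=7868 / 15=524.53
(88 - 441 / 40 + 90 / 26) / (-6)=-41827 / 3120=-13.41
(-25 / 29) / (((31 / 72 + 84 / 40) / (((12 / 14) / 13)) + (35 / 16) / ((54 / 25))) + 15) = -108000 / 6814333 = -0.02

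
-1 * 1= -1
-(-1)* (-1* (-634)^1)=634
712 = 712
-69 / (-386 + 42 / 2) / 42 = 23 / 5110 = 0.00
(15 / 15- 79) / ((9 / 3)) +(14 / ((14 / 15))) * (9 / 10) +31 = 18.50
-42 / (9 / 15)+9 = -61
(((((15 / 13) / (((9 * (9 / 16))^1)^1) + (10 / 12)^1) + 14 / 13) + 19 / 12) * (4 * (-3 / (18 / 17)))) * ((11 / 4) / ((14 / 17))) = -16610275 / 117936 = -140.84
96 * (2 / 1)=192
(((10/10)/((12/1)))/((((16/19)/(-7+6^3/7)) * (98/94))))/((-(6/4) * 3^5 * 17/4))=-149131/102019176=-0.00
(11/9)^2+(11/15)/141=28534/19035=1.50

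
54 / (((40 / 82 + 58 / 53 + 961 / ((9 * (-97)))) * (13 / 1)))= 102439566 / 11870573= 8.63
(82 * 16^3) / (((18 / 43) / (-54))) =-43327488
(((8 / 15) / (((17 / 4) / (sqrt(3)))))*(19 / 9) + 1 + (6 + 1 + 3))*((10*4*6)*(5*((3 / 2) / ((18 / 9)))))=12160*sqrt(3) / 51 + 9900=10312.98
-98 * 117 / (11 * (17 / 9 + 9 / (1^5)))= -1053 / 11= -95.73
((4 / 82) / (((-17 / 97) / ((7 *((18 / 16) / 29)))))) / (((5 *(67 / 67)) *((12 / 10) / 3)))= -6111 / 161704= -0.04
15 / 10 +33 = 69 / 2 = 34.50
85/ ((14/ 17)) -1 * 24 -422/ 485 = 531957/ 6790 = 78.34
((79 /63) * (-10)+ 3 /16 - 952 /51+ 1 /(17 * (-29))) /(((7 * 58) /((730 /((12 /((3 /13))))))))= -5626708235 /5245740864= -1.07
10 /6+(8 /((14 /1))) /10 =1.72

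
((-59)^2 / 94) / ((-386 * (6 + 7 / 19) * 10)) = -66139 / 43903640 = -0.00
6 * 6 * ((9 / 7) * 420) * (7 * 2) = 272160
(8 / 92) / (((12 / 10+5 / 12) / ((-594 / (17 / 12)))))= -855360 / 37927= -22.55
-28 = -28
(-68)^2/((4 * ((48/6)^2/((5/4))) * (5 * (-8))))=-289/512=-0.56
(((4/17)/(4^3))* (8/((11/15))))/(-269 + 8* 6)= -15/82654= -0.00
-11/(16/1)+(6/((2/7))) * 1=325/16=20.31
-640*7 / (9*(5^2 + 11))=-1120 / 81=-13.83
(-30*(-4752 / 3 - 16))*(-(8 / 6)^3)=-1024000 / 9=-113777.78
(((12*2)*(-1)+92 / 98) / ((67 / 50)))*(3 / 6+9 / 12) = -70625 / 3283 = -21.51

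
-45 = -45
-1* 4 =-4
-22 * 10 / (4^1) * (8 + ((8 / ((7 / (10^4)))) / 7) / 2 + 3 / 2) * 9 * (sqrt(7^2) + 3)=-200304225 / 49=-4087841.33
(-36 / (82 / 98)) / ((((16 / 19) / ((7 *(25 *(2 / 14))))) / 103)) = -21575925 / 164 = -131560.52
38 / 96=19 / 48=0.40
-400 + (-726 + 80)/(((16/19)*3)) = -15737/24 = -655.71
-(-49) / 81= 49 / 81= 0.60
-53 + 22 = -31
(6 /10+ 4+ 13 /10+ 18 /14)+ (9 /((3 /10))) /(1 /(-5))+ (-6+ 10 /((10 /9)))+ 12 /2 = -9367 /70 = -133.81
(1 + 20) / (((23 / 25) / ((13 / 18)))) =2275 / 138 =16.49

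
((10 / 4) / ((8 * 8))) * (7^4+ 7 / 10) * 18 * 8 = 216153 / 16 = 13509.56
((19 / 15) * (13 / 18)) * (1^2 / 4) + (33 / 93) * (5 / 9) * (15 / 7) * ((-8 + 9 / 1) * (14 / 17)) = 328169 / 569160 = 0.58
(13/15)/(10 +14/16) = 104/1305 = 0.08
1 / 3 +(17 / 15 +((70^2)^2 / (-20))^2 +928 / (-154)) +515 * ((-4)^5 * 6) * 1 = 1664582634139934 / 1155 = 1441197085835.44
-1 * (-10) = 10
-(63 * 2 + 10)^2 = -18496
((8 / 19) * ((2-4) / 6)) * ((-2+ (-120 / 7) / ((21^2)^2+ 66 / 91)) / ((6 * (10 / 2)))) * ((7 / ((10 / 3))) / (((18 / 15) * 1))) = 27531182 / 1681294515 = 0.02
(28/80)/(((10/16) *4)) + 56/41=3087/2050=1.51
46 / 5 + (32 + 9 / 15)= 209 / 5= 41.80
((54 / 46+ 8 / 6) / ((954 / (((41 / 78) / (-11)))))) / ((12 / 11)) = -7093 / 61613136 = -0.00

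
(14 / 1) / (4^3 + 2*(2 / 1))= 7 / 34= 0.21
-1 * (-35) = 35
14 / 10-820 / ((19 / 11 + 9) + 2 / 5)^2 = -2445173 / 468180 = -5.22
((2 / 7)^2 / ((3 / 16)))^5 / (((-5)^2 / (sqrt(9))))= 1073741824 / 572012379225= 0.00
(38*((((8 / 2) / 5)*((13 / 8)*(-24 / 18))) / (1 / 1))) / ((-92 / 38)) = 27.21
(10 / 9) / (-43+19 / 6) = -20 / 717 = -0.03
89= 89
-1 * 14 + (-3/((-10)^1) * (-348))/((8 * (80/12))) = -6383/400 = -15.96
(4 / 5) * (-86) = -344 / 5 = -68.80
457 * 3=1371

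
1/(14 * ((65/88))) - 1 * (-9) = 4139/455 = 9.10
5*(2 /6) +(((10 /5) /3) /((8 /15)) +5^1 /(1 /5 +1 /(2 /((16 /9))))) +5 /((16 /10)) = 12505 /1176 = 10.63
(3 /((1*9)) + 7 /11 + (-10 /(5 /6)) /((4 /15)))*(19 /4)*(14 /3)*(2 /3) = -193249 /297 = -650.67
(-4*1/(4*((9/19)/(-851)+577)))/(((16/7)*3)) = -113183/447816192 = -0.00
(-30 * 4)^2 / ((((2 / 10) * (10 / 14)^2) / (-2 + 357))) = 50097600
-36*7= -252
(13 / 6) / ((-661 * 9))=-13 / 35694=-0.00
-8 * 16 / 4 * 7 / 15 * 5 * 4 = -896 / 3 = -298.67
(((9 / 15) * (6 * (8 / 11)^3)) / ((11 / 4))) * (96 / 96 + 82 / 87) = 2076672 / 2122945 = 0.98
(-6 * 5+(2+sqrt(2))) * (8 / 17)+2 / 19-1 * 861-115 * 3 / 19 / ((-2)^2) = -1135165 / 1292+8 * sqrt(2) / 17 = -877.95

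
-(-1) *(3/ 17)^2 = 9/ 289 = 0.03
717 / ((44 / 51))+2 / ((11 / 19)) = 36719 / 44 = 834.52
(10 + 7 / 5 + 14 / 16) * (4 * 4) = 982 / 5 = 196.40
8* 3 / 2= 12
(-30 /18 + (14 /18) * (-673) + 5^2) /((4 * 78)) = -4501 /2808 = -1.60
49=49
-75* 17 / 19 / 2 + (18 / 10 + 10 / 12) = -8812 / 285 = -30.92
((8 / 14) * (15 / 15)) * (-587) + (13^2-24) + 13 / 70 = -13317 / 70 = -190.24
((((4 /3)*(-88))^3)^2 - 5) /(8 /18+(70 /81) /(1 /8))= 1902199139463619 /5364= 354623254933.56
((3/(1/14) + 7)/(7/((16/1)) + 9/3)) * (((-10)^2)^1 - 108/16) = 1329.24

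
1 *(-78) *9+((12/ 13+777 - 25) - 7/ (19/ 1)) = 12487/ 247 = 50.55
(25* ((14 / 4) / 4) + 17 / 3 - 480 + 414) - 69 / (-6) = -647 / 24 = -26.96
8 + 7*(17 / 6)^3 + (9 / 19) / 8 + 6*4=98125 / 513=191.28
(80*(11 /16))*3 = 165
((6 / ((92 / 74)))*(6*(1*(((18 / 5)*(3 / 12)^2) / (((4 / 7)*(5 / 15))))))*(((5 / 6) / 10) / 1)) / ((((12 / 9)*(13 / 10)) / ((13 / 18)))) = 6993 / 5888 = 1.19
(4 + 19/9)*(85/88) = 425/72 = 5.90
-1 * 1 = -1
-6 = -6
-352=-352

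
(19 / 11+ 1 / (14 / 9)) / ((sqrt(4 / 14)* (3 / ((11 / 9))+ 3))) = 73* sqrt(14) / 336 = 0.81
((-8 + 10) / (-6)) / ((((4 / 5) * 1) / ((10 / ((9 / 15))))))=-125 / 18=-6.94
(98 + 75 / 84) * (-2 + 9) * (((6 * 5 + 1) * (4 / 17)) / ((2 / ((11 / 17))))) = 1633.61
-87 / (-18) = 29 / 6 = 4.83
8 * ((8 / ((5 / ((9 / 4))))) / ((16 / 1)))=9 / 5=1.80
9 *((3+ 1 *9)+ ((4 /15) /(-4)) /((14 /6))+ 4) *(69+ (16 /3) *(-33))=-538317 /35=-15380.49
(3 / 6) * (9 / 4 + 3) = 21 / 8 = 2.62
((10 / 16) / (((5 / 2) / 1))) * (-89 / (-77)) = 89 / 308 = 0.29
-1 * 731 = -731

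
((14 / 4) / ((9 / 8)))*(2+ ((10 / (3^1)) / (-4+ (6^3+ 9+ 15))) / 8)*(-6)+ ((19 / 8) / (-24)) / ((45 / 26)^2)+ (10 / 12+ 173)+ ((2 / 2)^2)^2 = 788156551 / 5734800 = 137.43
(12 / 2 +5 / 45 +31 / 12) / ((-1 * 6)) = -313 / 216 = -1.45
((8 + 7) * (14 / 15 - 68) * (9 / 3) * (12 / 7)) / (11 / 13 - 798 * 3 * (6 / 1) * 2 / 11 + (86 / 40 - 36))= 103577760 / 52945697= 1.96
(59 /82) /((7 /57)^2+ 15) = 191691 /4000288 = 0.05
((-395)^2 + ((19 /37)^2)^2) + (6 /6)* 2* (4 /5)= 1462095495018 /9370805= 156026.67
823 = 823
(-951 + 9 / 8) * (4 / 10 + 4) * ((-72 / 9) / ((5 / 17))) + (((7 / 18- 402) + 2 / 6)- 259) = 50859343 / 450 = 113020.76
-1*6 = -6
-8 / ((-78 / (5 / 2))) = 10 / 39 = 0.26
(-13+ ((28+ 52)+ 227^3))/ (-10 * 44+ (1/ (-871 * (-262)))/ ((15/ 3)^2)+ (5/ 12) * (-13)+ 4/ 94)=-18818656821315000/ 716528606993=-26263.65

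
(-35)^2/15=245/3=81.67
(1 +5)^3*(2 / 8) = 54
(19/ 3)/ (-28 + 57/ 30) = -190/ 783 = -0.24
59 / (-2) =-59 / 2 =-29.50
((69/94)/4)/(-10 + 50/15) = -207/7520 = -0.03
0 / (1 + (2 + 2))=0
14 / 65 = 0.22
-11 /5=-2.20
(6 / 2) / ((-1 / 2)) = -6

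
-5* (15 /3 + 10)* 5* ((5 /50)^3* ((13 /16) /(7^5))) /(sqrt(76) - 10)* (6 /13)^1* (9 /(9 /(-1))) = -15 /4302592 - 3* sqrt(19) /4302592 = -0.00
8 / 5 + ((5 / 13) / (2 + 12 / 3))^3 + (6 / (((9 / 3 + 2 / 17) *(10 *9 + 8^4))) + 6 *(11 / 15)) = 24299041625 / 4049352216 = 6.00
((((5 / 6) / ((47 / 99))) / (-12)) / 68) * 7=-385 / 25568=-0.02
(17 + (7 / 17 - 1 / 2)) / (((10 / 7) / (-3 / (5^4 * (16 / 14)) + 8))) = 6436619 / 68000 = 94.66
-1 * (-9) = 9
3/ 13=0.23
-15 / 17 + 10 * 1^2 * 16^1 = 2705 / 17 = 159.12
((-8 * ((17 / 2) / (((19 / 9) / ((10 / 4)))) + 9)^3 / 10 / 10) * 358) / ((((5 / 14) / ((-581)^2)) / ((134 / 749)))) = -12316441683603775977 / 366956500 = -33563764870.23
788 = 788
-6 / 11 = -0.55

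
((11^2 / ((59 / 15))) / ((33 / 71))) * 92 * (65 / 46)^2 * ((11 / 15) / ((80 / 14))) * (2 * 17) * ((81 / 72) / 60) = 172773601 / 173696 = 994.69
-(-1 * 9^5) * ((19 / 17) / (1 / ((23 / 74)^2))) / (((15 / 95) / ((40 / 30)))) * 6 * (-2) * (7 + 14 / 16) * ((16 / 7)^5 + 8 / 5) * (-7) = 2278858503.66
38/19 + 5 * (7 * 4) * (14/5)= 394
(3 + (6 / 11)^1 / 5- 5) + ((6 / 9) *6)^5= 56216 / 55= 1022.11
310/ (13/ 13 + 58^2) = 62/ 673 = 0.09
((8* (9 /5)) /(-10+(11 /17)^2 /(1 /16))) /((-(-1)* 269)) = -1156 /71285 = -0.02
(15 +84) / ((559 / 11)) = 1089 / 559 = 1.95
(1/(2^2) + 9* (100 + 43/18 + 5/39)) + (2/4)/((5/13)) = 240293/260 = 924.20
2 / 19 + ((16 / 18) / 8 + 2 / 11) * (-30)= -5444 / 627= -8.68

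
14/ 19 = 0.74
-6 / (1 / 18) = -108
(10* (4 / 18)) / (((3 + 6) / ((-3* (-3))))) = 20 / 9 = 2.22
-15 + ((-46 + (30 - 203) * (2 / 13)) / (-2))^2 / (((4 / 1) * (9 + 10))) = 7531 / 3211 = 2.35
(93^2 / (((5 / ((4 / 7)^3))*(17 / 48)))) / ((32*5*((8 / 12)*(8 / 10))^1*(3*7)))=103788 / 204085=0.51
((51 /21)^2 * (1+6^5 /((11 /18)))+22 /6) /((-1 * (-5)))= 17338246 /1155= 15011.47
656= 656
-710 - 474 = -1184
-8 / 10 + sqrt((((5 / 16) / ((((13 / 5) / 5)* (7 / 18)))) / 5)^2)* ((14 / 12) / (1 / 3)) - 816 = -848347 / 1040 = -815.72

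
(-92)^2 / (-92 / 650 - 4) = -1375400 / 673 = -2043.68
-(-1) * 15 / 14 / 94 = 0.01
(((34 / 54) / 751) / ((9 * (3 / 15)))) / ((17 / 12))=20 / 60831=0.00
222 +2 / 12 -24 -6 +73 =1591 / 6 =265.17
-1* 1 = -1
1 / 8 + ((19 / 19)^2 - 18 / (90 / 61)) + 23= 477 / 40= 11.92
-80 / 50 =-8 / 5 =-1.60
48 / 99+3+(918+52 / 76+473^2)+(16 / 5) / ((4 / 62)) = 704436911 / 3135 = 224700.77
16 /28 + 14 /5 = 118 /35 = 3.37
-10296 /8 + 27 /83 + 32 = -104138 /83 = -1254.67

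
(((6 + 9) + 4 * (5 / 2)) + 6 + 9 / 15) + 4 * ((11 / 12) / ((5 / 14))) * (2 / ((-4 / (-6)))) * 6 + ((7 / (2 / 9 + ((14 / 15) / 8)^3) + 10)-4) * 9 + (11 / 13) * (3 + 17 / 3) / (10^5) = 4001992611773 / 7251450000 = 551.89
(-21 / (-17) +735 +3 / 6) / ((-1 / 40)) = -500980 / 17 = -29469.41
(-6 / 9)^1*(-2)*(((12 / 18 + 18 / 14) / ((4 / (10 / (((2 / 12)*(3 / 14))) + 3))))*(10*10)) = 1160300 / 63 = 18417.46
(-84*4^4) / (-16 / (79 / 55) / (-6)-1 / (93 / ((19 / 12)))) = -1895878656 / 162179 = -11690.04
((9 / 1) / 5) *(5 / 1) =9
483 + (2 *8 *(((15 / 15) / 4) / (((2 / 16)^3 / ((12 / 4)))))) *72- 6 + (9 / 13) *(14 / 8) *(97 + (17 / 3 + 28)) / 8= 442864.79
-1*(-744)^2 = -553536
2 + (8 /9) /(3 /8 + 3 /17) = 2438 /675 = 3.61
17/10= 1.70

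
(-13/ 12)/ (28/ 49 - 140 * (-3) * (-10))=91/ 352752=0.00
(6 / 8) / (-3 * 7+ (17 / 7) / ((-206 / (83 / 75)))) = -162225 / 4545122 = -0.04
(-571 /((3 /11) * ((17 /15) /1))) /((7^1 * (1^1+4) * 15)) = -6281 /1785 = -3.52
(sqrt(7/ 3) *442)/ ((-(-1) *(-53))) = -442 *sqrt(21)/ 159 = -12.74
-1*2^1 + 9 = 7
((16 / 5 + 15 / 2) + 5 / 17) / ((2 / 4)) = 1869 / 85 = 21.99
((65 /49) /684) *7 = 65 /4788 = 0.01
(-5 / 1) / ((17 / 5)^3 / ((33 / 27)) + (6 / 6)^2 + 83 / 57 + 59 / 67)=-26255625 / 186386348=-0.14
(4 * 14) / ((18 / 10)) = 280 / 9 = 31.11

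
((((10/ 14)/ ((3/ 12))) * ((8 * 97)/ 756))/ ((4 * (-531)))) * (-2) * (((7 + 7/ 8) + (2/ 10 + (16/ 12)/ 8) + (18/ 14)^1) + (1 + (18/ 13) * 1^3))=12617663/ 383572098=0.03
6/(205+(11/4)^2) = 96/3401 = 0.03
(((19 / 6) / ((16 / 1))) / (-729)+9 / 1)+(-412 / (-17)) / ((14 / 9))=204700939 / 8328096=24.58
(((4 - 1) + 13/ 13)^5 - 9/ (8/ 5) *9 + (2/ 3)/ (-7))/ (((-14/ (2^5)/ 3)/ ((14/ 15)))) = -654044/ 105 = -6228.99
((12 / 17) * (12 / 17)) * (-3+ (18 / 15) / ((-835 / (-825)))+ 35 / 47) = -0.53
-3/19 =-0.16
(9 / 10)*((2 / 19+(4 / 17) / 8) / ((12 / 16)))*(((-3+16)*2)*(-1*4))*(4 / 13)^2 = -1.59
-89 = -89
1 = 1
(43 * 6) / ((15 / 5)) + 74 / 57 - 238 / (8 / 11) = -239.95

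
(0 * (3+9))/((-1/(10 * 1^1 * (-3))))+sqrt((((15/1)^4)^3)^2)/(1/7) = 908224365234375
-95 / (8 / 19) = -1805 / 8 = -225.62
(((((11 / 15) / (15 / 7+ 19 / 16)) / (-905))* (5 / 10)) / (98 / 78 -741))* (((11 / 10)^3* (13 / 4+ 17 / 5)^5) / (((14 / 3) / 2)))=23762577839107107 / 19477500500000000000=0.00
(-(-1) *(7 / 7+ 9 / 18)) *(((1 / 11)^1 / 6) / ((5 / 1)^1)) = 1 / 220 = 0.00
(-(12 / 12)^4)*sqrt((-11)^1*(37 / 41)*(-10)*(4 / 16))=-sqrt(166870) / 82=-4.98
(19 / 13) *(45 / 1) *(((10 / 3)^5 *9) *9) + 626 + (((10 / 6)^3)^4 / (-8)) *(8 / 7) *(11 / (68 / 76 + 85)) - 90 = 173070327209986387 / 78925365792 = 2192835.29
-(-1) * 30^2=900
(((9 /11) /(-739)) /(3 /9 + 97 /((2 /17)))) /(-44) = 27 /885069262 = 0.00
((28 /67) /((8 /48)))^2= 28224 /4489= 6.29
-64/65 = -0.98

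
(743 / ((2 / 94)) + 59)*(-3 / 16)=-26235 / 4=-6558.75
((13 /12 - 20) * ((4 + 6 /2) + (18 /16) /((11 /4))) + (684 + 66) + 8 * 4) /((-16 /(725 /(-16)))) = 122849075 /67584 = 1817.72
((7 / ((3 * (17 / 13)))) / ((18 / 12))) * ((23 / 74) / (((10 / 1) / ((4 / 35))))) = 598 / 141525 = 0.00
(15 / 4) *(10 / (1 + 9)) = 15 / 4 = 3.75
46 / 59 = 0.78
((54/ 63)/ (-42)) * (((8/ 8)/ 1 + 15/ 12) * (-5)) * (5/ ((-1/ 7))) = -225/ 28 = -8.04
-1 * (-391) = 391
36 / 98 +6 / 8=1.12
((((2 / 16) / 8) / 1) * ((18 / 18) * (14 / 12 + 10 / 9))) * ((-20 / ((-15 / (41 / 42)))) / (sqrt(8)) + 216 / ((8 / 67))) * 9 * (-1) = -74169 / 128 - 1681 * sqrt(2) / 16128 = -579.59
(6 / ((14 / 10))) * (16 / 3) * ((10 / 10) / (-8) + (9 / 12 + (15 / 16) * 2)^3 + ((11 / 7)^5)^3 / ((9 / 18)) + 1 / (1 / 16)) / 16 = 21800287362890127255 / 8507630225817856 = 2562.44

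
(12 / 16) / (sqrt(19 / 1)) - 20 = -19.83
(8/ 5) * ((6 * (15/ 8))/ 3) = 6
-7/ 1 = -7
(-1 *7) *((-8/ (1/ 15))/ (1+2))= 280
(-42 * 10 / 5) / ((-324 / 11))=77 / 27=2.85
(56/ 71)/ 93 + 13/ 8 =86287/ 52824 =1.63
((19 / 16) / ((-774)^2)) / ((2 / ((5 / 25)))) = 19 / 95852160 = 0.00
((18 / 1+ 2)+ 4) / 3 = 8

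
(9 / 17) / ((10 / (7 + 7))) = 0.74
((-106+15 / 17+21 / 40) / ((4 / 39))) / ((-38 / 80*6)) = 924599 / 2584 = 357.82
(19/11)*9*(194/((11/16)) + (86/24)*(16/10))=2707842/605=4475.77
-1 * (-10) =10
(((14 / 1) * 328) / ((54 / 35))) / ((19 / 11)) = 883960 / 513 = 1723.12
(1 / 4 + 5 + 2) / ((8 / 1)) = 29 / 32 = 0.91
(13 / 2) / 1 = 13 / 2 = 6.50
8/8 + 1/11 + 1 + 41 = 474/11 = 43.09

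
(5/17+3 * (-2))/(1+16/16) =-97/34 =-2.85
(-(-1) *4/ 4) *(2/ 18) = 1/ 9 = 0.11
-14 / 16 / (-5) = 7 / 40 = 0.18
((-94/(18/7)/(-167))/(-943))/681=-329/965201049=-0.00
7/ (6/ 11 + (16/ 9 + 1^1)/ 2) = 1386/ 383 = 3.62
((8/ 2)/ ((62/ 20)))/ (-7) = -40/ 217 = -0.18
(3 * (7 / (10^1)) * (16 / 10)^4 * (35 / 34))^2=22658678784 / 112890625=200.71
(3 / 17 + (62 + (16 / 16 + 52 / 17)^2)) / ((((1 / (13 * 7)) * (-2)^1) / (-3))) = 3102645 / 289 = 10735.80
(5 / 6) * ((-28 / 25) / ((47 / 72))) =-336 / 235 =-1.43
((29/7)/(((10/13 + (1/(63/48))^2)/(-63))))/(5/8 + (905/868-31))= 99907668/15154873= 6.59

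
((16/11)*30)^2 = 230400/121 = 1904.13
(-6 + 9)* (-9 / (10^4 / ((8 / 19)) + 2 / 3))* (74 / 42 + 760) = -431919 / 498764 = -0.87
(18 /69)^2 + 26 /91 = 1310 /3703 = 0.35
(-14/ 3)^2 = 196/ 9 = 21.78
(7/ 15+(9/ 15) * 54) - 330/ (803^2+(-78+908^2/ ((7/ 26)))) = 4264303861/ 129745905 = 32.87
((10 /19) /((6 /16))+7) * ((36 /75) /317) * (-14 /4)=-6706 /150575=-0.04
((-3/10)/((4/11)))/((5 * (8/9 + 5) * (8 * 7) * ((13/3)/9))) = -8019/7716800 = -0.00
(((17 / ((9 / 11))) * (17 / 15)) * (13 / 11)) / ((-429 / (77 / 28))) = -289 / 1620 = -0.18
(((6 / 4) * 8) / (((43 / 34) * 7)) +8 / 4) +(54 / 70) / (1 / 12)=12.61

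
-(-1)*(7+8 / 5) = 8.60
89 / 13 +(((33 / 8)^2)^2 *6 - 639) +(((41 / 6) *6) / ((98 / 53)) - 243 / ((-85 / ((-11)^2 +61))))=182691166211 / 110888960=1647.51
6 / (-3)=-2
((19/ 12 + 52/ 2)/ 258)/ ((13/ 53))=17543/ 40248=0.44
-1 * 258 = -258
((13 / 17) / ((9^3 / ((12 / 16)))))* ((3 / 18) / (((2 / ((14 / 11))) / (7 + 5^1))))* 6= 91 / 15147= 0.01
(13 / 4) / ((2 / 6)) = 39 / 4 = 9.75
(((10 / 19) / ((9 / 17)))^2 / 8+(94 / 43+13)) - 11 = 10837435 / 2514726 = 4.31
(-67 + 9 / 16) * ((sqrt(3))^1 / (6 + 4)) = -1063 * sqrt(3) / 160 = -11.51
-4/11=-0.36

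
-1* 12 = -12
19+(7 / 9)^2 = 1588 / 81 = 19.60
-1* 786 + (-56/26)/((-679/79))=-990830/1261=-785.75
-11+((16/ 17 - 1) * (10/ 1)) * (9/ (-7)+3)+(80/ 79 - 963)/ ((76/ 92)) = -210148718/ 178619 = -1176.52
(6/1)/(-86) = -3/43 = -0.07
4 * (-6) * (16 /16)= -24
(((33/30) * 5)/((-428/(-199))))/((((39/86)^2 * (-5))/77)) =-311654497/1627470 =-191.50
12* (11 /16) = 33 /4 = 8.25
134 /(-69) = -134 /69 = -1.94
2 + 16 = 18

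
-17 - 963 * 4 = -3869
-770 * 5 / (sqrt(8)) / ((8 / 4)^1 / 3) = -5775 * sqrt(2) / 4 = -2041.77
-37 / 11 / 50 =-37 / 550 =-0.07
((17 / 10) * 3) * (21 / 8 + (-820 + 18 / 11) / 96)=-10591 / 352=-30.09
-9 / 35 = -0.26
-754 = -754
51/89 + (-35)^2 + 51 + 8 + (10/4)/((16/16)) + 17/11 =1288.62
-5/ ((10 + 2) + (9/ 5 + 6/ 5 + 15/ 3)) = -1/ 4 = -0.25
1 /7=0.14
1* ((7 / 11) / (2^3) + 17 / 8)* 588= 14259 / 11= 1296.27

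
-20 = -20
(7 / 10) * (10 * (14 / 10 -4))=-91 / 5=-18.20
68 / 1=68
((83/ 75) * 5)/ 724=83/ 10860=0.01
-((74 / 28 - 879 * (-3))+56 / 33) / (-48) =1220299 / 22176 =55.03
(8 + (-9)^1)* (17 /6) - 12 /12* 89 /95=-2149 /570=-3.77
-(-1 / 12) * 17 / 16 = 17 / 192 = 0.09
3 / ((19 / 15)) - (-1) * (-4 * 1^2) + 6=83 / 19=4.37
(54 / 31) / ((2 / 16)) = 432 / 31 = 13.94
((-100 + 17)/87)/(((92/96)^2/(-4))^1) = 63744/15341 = 4.16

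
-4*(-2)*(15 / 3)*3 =120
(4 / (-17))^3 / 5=-64 / 24565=-0.00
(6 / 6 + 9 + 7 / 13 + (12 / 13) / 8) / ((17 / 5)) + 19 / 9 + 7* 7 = 54.24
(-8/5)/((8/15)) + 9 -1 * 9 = -3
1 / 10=0.10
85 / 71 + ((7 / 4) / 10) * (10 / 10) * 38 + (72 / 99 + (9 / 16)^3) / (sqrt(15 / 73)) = 40787 * sqrt(1095) / 675840 + 11143 / 1420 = 9.84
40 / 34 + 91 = 1567 / 17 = 92.18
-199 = -199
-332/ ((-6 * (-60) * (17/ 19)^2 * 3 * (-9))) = 29963/ 702270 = 0.04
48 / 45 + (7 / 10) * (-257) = -1073 / 6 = -178.83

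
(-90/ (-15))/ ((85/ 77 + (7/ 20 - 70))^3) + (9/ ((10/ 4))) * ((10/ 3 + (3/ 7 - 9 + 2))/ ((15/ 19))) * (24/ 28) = -6079020828711349808/ 480314083708338075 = -12.66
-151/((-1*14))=151/14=10.79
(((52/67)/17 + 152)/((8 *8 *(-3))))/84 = -6185/656064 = -0.01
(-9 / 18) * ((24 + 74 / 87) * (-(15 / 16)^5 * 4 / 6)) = 91209375 / 15204352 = 6.00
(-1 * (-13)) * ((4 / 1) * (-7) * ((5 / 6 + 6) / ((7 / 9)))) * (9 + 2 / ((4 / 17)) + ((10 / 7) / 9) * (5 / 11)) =-12981215 / 231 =-56195.74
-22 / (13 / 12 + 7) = -264 / 97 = -2.72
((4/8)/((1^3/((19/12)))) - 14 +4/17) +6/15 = -25649/2040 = -12.57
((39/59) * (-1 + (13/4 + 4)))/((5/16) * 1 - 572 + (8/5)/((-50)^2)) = -12187500/1686476237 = -0.01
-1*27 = -27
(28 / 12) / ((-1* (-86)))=7 / 258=0.03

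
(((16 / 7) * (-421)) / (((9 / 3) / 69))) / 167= -132.53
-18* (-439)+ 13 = 7915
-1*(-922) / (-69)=-922 / 69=-13.36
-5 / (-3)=5 / 3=1.67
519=519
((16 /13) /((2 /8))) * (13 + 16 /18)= 8000 /117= 68.38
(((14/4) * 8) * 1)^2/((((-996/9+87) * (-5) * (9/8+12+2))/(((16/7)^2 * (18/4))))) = 10.30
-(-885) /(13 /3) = 2655 /13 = 204.23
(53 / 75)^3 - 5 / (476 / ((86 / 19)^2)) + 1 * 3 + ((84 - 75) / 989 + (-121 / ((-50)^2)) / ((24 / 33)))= 3.08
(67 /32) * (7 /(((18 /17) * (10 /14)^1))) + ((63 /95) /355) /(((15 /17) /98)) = 1902377911 /97128000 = 19.59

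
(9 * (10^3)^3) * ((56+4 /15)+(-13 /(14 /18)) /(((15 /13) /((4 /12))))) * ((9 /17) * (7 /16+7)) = 1822837500000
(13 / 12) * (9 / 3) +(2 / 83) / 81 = 3.25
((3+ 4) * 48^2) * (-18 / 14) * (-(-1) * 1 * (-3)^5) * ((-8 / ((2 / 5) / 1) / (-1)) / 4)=25194240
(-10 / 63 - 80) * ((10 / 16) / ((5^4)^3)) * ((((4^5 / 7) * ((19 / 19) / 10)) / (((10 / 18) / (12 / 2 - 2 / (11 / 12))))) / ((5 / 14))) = -155136 / 2685546875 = -0.00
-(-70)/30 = 7/3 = 2.33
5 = 5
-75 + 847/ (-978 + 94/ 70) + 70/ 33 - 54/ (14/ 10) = -886889330/ 7896273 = -112.32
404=404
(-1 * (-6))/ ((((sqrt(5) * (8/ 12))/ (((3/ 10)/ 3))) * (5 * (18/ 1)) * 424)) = sqrt(5)/ 212000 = 0.00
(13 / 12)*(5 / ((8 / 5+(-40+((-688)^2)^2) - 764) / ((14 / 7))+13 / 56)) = 4550 / 94102907444307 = 0.00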